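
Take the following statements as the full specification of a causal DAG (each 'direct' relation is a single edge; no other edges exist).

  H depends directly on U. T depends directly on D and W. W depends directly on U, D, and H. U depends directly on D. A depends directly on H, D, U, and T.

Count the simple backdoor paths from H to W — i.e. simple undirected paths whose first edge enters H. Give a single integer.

8

A backdoor path from H to W is any simple undirected path whose first edge points into H (i.e. leaves H via a parent).
Parents of H: {U}.
Enumerating:
  P1: H <- U <- D -> W
  P2: H <- U <- D -> T <- W
  P3: H <- U <- D -> A <- T <- W
  P4: H <- U -> W
  P5: H <- U -> A <- D -> W
  P6: H <- U -> A <- D -> T <- W
  P7: H <- U -> A <- T <- D -> W
  P8: H <- U -> A <- T <- W
That exhausts the simple backdoor paths. Count: 8.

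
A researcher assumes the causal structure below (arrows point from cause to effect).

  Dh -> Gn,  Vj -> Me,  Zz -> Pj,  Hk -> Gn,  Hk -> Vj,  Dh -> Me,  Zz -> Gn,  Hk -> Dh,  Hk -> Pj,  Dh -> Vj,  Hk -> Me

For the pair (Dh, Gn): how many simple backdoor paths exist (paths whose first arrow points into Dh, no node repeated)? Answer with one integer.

A backdoor path from Dh to Gn is any simple undirected path whose first edge points into Dh (i.e. leaves Dh via a parent).
Parents of Dh: {Hk}.
Enumerating:
  P1: Dh <- Hk -> Pj <- Zz -> Gn
  P2: Dh <- Hk -> Gn
That exhausts the simple backdoor paths. Count: 2.

2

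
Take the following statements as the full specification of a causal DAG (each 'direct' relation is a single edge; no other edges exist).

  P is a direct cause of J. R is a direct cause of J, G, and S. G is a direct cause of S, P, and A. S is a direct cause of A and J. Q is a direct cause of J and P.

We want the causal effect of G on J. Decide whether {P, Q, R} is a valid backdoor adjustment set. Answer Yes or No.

No

Backdoor paths from G to J (paths whose first edge points into G):
  P1: G <- R -> S -> J
  P2: G <- R -> J
Condition 1 (no descendant of G in the set): FAILS — P is a descendant of G.
Condition 2 (every backdoor path blocked by {P, Q, R}):
  P1: blocked at fork node R ∈ conditioning set.
  P2: blocked at fork node R ∈ conditioning set.
{P, Q, R} does not satisfy the backdoor criterion.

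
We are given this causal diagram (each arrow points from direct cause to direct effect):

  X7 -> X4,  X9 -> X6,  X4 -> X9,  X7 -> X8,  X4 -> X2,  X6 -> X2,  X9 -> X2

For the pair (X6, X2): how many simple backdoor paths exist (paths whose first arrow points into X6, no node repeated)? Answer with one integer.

A backdoor path from X6 to X2 is any simple undirected path whose first edge points into X6 (i.e. leaves X6 via a parent).
Parents of X6: {X9}.
Enumerating:
  P1: X6 <- X9 <- X4 -> X2
  P2: X6 <- X9 -> X2
That exhausts the simple backdoor paths. Count: 2.

2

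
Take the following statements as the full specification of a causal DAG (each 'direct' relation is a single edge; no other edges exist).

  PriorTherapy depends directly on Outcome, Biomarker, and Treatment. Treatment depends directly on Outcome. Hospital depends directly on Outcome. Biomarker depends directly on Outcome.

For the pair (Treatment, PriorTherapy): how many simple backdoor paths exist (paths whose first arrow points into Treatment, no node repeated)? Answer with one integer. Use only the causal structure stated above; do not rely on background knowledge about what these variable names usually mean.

A backdoor path from Treatment to PriorTherapy is any simple undirected path whose first edge points into Treatment (i.e. leaves Treatment via a parent).
Parents of Treatment: {Outcome}.
Enumerating:
  P1: Treatment <- Outcome -> Biomarker -> PriorTherapy
  P2: Treatment <- Outcome -> PriorTherapy
That exhausts the simple backdoor paths. Count: 2.

2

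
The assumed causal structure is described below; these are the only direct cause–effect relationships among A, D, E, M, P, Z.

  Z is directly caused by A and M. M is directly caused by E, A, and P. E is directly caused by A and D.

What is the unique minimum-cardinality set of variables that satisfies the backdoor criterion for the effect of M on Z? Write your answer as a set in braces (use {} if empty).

{A}

Variables eligible for adjustment (non-descendants of M, excluding M and Z): {A, D, E, P}.
Backdoor paths from M to Z:
  P1: M <- A -> Z
  P2: M <- E <- A -> Z
The empty set is not sufficient: P1 (M <- A -> Z) has no collider blocking it and no conditioned non-collider, so it is open.
Try {A}:
  P1: blocked at fork node A ∈ conditioning set.
  P2: blocked at fork node A ∈ conditioning set.
{A} contains no descendant of M and blocks every backdoor path.
No other singleton works — e.g. {D} leaves P1 open — so {A} is the unique smallest valid adjustment set.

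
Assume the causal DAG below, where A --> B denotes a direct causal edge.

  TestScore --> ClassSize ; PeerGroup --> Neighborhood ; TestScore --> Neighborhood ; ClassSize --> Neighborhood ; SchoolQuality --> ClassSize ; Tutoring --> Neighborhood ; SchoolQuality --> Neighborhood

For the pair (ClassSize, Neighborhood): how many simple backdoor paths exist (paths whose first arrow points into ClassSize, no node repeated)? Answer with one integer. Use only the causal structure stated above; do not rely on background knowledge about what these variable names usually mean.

A backdoor path from ClassSize to Neighborhood is any simple undirected path whose first edge points into ClassSize (i.e. leaves ClassSize via a parent).
Parents of ClassSize: {SchoolQuality, TestScore}.
Enumerating:
  P1: ClassSize <- TestScore -> Neighborhood
  P2: ClassSize <- SchoolQuality -> Neighborhood
That exhausts the simple backdoor paths. Count: 2.

2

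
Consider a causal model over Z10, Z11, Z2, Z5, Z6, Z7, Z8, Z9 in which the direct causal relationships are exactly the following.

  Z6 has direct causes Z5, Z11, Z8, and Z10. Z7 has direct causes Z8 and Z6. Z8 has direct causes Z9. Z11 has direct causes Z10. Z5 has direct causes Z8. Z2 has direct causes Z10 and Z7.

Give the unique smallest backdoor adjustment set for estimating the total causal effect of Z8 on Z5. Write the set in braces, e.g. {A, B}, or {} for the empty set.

{}

Variables eligible for adjustment (non-descendants of Z8, excluding Z8 and Z5): {Z10, Z11, Z9}.
Backdoor paths from Z8 to Z5:
  (none)
With no backdoor paths the empty set already satisfies the criterion, and it is trivially minimal.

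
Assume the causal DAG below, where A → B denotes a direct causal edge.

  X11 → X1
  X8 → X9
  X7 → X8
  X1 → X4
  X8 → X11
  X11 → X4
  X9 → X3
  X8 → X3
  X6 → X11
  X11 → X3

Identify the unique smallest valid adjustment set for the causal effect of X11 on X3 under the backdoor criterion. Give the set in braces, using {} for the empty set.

Variables eligible for adjustment (non-descendants of X11, excluding X11 and X3): {X6, X7, X8, X9}.
Backdoor paths from X11 to X3:
  P1: X11 <- X8 -> X9 -> X3
  P2: X11 <- X8 -> X3
The empty set is not sufficient: P1 (X11 <- X8 -> X9 -> X3) has no collider blocking it and no conditioned non-collider, so it is open.
Try {X8}:
  P1: blocked at fork node X8 ∈ conditioning set.
  P2: blocked at fork node X8 ∈ conditioning set.
{X8} contains no descendant of X11 and blocks every backdoor path.
No other singleton works — e.g. {X7} leaves P1 open — so {X8} is the unique smallest valid adjustment set.

{X8}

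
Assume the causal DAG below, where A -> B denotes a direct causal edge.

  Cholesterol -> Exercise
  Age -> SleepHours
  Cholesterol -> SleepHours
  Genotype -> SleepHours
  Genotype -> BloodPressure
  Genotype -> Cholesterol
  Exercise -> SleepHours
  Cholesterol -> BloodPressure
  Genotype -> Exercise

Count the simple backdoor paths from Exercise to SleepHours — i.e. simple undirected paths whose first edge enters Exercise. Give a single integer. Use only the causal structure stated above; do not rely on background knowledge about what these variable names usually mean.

A backdoor path from Exercise to SleepHours is any simple undirected path whose first edge points into Exercise (i.e. leaves Exercise via a parent).
Parents of Exercise: {Cholesterol, Genotype}.
Enumerating:
  P1: Exercise <- Genotype -> Cholesterol -> SleepHours
  P2: Exercise <- Genotype -> SleepHours
  P3: Exercise <- Genotype -> BloodPressure <- Cholesterol -> SleepHours
  P4: Exercise <- Cholesterol <- Genotype -> SleepHours
  P5: Exercise <- Cholesterol -> SleepHours
  P6: Exercise <- Cholesterol -> BloodPressure <- Genotype -> SleepHours
That exhausts the simple backdoor paths. Count: 6.

6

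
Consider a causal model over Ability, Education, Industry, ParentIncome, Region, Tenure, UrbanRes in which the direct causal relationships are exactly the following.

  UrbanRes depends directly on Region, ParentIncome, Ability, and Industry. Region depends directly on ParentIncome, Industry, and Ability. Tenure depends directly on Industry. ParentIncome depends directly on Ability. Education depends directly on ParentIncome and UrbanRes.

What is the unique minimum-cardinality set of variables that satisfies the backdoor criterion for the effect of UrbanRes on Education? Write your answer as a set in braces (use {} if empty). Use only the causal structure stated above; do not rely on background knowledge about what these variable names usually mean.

{ParentIncome}

Variables eligible for adjustment (non-descendants of UrbanRes, excluding UrbanRes and Education): {Ability, Industry, ParentIncome, Region, Tenure}.
Backdoor paths from UrbanRes to Education:
  P1: UrbanRes <- Ability -> ParentIncome -> Education
  P2: UrbanRes <- Ability -> Region <- ParentIncome -> Education
  P3: UrbanRes <- Industry -> Region <- Ability -> ParentIncome -> Education
  P4: UrbanRes <- Industry -> Region <- ParentIncome -> Education
  P5: UrbanRes <- ParentIncome -> Education
  P6: UrbanRes <- Region <- Ability -> ParentIncome -> Education
  P7: UrbanRes <- Region <- ParentIncome -> Education
The empty set is not sufficient: P1 (UrbanRes <- Ability -> ParentIncome -> Education) has no collider blocking it and no conditioned non-collider, so it is open.
Try {ParentIncome}:
  P1: blocked at chain node ParentIncome ∈ conditioning set.
  P2: blocked at collider Region (neither it nor any descendant is in the conditioning set).
  P3: blocked at collider Region (neither it nor any descendant is in the conditioning set).
  P4: blocked at collider Region (neither it nor any descendant is in the conditioning set).
  P5: blocked at fork node ParentIncome ∈ conditioning set.
  P6: blocked at chain node ParentIncome ∈ conditioning set.
  P7: blocked at fork node ParentIncome ∈ conditioning set.
{ParentIncome} contains no descendant of UrbanRes and blocks every backdoor path.
No other singleton works — e.g. {Ability} leaves P5 open — so {ParentIncome} is the unique smallest valid adjustment set.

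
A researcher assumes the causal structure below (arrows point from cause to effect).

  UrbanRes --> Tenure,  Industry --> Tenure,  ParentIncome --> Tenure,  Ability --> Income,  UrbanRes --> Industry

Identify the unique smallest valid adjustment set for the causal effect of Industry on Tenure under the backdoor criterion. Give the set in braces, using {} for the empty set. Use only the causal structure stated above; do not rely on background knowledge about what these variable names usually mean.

{UrbanRes}

Variables eligible for adjustment (non-descendants of Industry, excluding Industry and Tenure): {Ability, Income, ParentIncome, UrbanRes}.
Backdoor paths from Industry to Tenure:
  P1: Industry <- UrbanRes -> Tenure
The empty set is not sufficient: P1 (Industry <- UrbanRes -> Tenure) has no collider blocking it and no conditioned non-collider, so it is open.
Try {UrbanRes}:
  P1: blocked at fork node UrbanRes ∈ conditioning set.
{UrbanRes} contains no descendant of Industry and blocks every backdoor path.
No other singleton works — e.g. {Ability} leaves P1 open — so {UrbanRes} is the unique smallest valid adjustment set.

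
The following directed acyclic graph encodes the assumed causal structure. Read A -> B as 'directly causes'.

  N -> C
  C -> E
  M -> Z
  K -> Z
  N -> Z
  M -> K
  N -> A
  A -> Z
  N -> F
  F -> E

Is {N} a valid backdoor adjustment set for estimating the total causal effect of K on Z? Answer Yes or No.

No

Backdoor paths from K to Z (paths whose first edge points into K):
  P1: K <- M -> Z
Condition 1 (no descendant of K in the set): holds — descendants of K are {Z}; none are in {N}.
Condition 2 (every backdoor path blocked by {N}):
  P1: open — no interior node is in the conditioning set.
{N} does not satisfy the backdoor criterion.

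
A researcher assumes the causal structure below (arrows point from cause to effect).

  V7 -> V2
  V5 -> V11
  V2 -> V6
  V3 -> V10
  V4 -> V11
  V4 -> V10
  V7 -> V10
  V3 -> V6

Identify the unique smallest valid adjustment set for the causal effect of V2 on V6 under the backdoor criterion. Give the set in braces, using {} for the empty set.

{}

Variables eligible for adjustment (non-descendants of V2, excluding V2 and V6): {V10, V11, V3, V4, V5, V7}.
Backdoor paths from V2 to V6:
  P1: V2 <- V7 -> V10 <- V3 -> V6
Each backdoor path contains an unconditioned collider, so every path is already blocked with the empty conditioning set:
  P1: blocked at collider V10 (neither it nor any descendant is in the conditioning set).
The empty set is therefore the unique smallest valid set.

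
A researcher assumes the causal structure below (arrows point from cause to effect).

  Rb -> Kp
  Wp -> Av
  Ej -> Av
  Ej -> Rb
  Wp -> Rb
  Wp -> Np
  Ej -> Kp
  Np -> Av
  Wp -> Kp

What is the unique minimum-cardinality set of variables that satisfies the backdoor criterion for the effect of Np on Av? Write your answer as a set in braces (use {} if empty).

{Wp}

Variables eligible for adjustment (non-descendants of Np, excluding Np and Av): {Ej, Kp, Rb, Wp}.
Backdoor paths from Np to Av:
  P1: Np <- Wp -> Rb <- Ej -> Av
  P2: Np <- Wp -> Rb -> Kp <- Ej -> Av
  P3: Np <- Wp -> Av
  P4: Np <- Wp -> Kp <- Ej -> Av
  P5: Np <- Wp -> Kp <- Rb <- Ej -> Av
The empty set is not sufficient: P3 (Np <- Wp -> Av) has no collider blocking it and no conditioned non-collider, so it is open.
Try {Wp}:
  P1: blocked at fork node Wp ∈ conditioning set.
  P2: blocked at fork node Wp ∈ conditioning set.
  P3: blocked at fork node Wp ∈ conditioning set.
  P4: blocked at fork node Wp ∈ conditioning set.
  P5: blocked at fork node Wp ∈ conditioning set.
{Wp} contains no descendant of Np and blocks every backdoor path.
No other singleton works — e.g. {Ej} leaves P3 open — so {Wp} is the unique smallest valid adjustment set.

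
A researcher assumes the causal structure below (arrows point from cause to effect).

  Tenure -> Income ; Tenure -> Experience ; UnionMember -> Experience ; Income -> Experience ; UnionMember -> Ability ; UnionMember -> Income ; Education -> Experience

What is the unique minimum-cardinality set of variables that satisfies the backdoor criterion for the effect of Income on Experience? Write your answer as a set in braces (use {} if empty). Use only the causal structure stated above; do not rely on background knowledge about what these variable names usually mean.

Variables eligible for adjustment (non-descendants of Income, excluding Income and Experience): {Ability, Education, Tenure, UnionMember}.
Backdoor paths from Income to Experience:
  P1: Income <- Tenure -> Experience
  P2: Income <- UnionMember -> Experience
The empty set is not sufficient: P1 (Income <- Tenure -> Experience) has no collider blocking it and no conditioned non-collider, so it is open.
Try {Tenure, UnionMember}:
  P1: blocked at fork node Tenure ∈ conditioning set.
  P2: blocked at fork node UnionMember ∈ conditioning set.
{Tenure, UnionMember} contains no descendant of Income and blocks every backdoor path.
Every element of {Tenure, UnionMember} is needed (dropping Tenure leaves P1 open; dropping UnionMember leaves P2 open), so no proper subset is valid.
Among all size-2 subsets of the eligible variables, only {Tenure, UnionMember} blocks every backdoor path, so it is the unique smallest valid adjustment set.

{Tenure, UnionMember}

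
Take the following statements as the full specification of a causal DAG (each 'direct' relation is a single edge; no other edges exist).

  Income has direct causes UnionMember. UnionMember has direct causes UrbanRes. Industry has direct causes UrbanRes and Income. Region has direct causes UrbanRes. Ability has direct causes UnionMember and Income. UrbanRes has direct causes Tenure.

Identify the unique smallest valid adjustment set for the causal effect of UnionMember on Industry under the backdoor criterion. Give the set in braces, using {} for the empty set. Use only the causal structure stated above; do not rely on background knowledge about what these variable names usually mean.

Variables eligible for adjustment (non-descendants of UnionMember, excluding UnionMember and Industry): {Region, Tenure, UrbanRes}.
Backdoor paths from UnionMember to Industry:
  P1: UnionMember <- UrbanRes -> Industry
The empty set is not sufficient: P1 (UnionMember <- UrbanRes -> Industry) has no collider blocking it and no conditioned non-collider, so it is open.
Try {UrbanRes}:
  P1: blocked at fork node UrbanRes ∈ conditioning set.
{UrbanRes} contains no descendant of UnionMember and blocks every backdoor path.
No other singleton works — e.g. {Tenure} leaves P1 open — so {UrbanRes} is the unique smallest valid adjustment set.

{UrbanRes}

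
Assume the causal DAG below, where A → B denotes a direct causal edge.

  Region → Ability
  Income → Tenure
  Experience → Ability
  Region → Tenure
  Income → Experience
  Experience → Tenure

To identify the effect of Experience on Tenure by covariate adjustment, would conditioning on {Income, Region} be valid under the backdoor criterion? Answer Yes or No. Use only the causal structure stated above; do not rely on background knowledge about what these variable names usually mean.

Yes

Backdoor paths from Experience to Tenure (paths whose first edge points into Experience):
  P1: Experience <- Income -> Tenure
Condition 1 (no descendant of Experience in the set): holds — descendants of Experience are {Ability, Tenure}; none are in {Income, Region}.
Condition 2 (every backdoor path blocked by {Income, Region}):
  P1: blocked at fork node Income ∈ conditioning set.
{Income, Region} satisfies the backdoor criterion.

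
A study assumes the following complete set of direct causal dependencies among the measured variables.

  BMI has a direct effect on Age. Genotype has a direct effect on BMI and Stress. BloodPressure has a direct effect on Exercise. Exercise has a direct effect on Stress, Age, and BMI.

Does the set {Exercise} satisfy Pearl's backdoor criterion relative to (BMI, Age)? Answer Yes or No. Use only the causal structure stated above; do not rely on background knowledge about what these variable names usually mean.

Yes

Backdoor paths from BMI to Age (paths whose first edge points into BMI):
  P1: BMI <- Exercise -> Age
  P2: BMI <- Genotype -> Stress <- Exercise -> Age
Condition 1 (no descendant of BMI in the set): holds — descendants of BMI are {Age}; none are in {Exercise}.
Condition 2 (every backdoor path blocked by {Exercise}):
  P1: blocked at fork node Exercise ∈ conditioning set.
  P2: blocked at collider Stress (neither it nor any descendant is in the conditioning set).
{Exercise} satisfies the backdoor criterion.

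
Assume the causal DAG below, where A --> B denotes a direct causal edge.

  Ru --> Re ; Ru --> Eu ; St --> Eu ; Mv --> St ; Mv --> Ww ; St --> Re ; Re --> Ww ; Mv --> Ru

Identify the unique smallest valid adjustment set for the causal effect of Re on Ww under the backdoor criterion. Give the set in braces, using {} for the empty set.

{Mv}

Variables eligible for adjustment (non-descendants of Re, excluding Re and Ww): {Eu, Mv, Ru, St}.
Backdoor paths from Re to Ww:
  P1: Re <- Ru <- Mv -> Ww
  P2: Re <- Ru -> Eu <- St <- Mv -> Ww
  P3: Re <- St <- Mv -> Ww
  P4: Re <- St -> Eu <- Ru <- Mv -> Ww
The empty set is not sufficient: P1 (Re <- Ru <- Mv -> Ww) has no collider blocking it and no conditioned non-collider, so it is open.
Try {Mv}:
  P1: blocked at fork node Mv ∈ conditioning set.
  P2: blocked at collider Eu (neither it nor any descendant is in the conditioning set).
  P3: blocked at fork node Mv ∈ conditioning set.
  P4: blocked at collider Eu (neither it nor any descendant is in the conditioning set).
{Mv} contains no descendant of Re and blocks every backdoor path.
No other singleton works — e.g. {Ru} leaves P3 open — so {Mv} is the unique smallest valid adjustment set.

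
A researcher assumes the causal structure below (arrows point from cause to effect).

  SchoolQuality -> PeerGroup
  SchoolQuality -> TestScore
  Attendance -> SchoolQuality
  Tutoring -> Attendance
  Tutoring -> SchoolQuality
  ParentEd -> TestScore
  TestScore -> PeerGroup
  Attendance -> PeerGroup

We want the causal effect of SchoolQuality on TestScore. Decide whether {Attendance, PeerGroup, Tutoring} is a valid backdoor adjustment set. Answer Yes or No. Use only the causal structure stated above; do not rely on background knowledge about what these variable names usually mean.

No

Backdoor paths from SchoolQuality to TestScore (paths whose first edge points into SchoolQuality):
  P1: SchoolQuality <- Tutoring -> Attendance -> PeerGroup <- TestScore
  P2: SchoolQuality <- Attendance -> PeerGroup <- TestScore
Condition 1 (no descendant of SchoolQuality in the set): FAILS — PeerGroup is a descendant of SchoolQuality.
Condition 2 (every backdoor path blocked by {Attendance, PeerGroup, Tutoring}):
  P1: blocked at fork node Tutoring ∈ conditioning set.
  P2: blocked at fork node Attendance ∈ conditioning set.
{Attendance, PeerGroup, Tutoring} does not satisfy the backdoor criterion.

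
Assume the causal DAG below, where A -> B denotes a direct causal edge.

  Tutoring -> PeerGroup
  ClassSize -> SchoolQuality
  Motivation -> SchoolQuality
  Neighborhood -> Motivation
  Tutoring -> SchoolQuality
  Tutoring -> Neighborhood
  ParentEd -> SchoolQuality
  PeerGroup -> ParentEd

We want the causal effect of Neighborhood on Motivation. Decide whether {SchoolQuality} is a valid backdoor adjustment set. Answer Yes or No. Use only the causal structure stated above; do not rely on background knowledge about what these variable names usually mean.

No

Backdoor paths from Neighborhood to Motivation (paths whose first edge points into Neighborhood):
  P1: Neighborhood <- Tutoring -> PeerGroup -> ParentEd -> SchoolQuality <- Motivation
  P2: Neighborhood <- Tutoring -> SchoolQuality <- Motivation
Condition 1 (no descendant of Neighborhood in the set): FAILS — SchoolQuality is a descendant of Neighborhood.
Condition 2 (every backdoor path blocked by {SchoolQuality}):
  P1: open — collider(s) SchoolQuality are conditioned on (or have a conditioned descendant) and no non-collider on the path is in the set.
  P2: open — collider(s) SchoolQuality are conditioned on (or have a conditioned descendant) and no non-collider on the path is in the set.
{SchoolQuality} does not satisfy the backdoor criterion.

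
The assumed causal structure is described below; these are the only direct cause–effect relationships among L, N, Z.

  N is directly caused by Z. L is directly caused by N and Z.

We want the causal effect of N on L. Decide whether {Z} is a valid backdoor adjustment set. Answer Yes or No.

Backdoor paths from N to L (paths whose first edge points into N):
  P1: N <- Z -> L
Condition 1 (no descendant of N in the set): holds — descendants of N are {L}; none are in {Z}.
Condition 2 (every backdoor path blocked by {Z}):
  P1: blocked at fork node Z ∈ conditioning set.
{Z} satisfies the backdoor criterion.

Yes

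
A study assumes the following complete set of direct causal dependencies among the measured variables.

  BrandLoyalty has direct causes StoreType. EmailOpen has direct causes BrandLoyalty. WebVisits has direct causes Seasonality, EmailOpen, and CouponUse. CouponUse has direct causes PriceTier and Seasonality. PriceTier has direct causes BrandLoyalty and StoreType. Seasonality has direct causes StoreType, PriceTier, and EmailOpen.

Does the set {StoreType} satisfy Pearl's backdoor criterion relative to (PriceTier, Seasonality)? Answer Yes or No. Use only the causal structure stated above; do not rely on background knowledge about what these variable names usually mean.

Backdoor paths from PriceTier to Seasonality (paths whose first edge points into PriceTier):
  P1: PriceTier <- StoreType -> BrandLoyalty -> EmailOpen -> Seasonality
  P2: PriceTier <- StoreType -> BrandLoyalty -> EmailOpen -> WebVisits <- Seasonality
  P3: PriceTier <- StoreType -> BrandLoyalty -> EmailOpen -> WebVisits <- CouponUse <- Seasonality
  P4: PriceTier <- StoreType -> Seasonality
  P5: PriceTier <- BrandLoyalty <- StoreType -> Seasonality
  P6: PriceTier <- BrandLoyalty -> EmailOpen -> Seasonality
  P7: PriceTier <- BrandLoyalty -> EmailOpen -> WebVisits <- Seasonality
  P8: PriceTier <- BrandLoyalty -> EmailOpen -> WebVisits <- CouponUse <- Seasonality
Condition 1 (no descendant of PriceTier in the set): holds — descendants of PriceTier are {CouponUse, Seasonality, WebVisits}; none are in {StoreType}.
Condition 2 (every backdoor path blocked by {StoreType}):
  P1: blocked at fork node StoreType ∈ conditioning set.
  P2: blocked at fork node StoreType ∈ conditioning set.
  P3: blocked at fork node StoreType ∈ conditioning set.
  P4: blocked at fork node StoreType ∈ conditioning set.
  P5: blocked at fork node StoreType ∈ conditioning set.
  P6: open — no interior node is in the conditioning set.
  P7: blocked at collider WebVisits (neither it nor any descendant is in the conditioning set).
  P8: blocked at collider WebVisits (neither it nor any descendant is in the conditioning set).
{StoreType} does not satisfy the backdoor criterion.

No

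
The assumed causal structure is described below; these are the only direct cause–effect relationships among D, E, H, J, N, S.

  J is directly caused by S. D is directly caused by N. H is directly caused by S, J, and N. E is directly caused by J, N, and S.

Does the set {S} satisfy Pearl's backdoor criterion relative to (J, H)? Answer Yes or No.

Yes

Backdoor paths from J to H (paths whose first edge points into J):
  P1: J <- S -> E <- N -> H
  P2: J <- S -> H
Condition 1 (no descendant of J in the set): holds — descendants of J are {E, H}; none are in {S}.
Condition 2 (every backdoor path blocked by {S}):
  P1: blocked at fork node S ∈ conditioning set.
  P2: blocked at fork node S ∈ conditioning set.
{S} satisfies the backdoor criterion.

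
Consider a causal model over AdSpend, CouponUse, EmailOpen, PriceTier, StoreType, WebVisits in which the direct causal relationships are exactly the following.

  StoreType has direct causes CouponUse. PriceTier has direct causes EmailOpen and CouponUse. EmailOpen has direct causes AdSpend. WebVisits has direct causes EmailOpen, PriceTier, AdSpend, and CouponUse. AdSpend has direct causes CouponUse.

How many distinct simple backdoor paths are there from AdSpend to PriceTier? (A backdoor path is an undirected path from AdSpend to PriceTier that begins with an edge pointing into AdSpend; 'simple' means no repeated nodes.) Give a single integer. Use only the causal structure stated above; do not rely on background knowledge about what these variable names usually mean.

A backdoor path from AdSpend to PriceTier is any simple undirected path whose first edge points into AdSpend (i.e. leaves AdSpend via a parent).
Parents of AdSpend: {CouponUse}.
Enumerating:
  P1: AdSpend <- CouponUse -> PriceTier
  P2: AdSpend <- CouponUse -> WebVisits <- EmailOpen -> PriceTier
  P3: AdSpend <- CouponUse -> WebVisits <- PriceTier
That exhausts the simple backdoor paths. Count: 3.

3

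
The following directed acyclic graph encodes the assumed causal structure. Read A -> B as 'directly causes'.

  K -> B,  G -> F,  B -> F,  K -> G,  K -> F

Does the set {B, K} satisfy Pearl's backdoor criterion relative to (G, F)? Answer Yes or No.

Yes

Backdoor paths from G to F (paths whose first edge points into G):
  P1: G <- K -> B -> F
  P2: G <- K -> F
Condition 1 (no descendant of G in the set): holds — descendants of G are {F}; none are in {B, K}.
Condition 2 (every backdoor path blocked by {B, K}):
  P1: blocked at fork node K ∈ conditioning set.
  P2: blocked at fork node K ∈ conditioning set.
{B, K} satisfies the backdoor criterion.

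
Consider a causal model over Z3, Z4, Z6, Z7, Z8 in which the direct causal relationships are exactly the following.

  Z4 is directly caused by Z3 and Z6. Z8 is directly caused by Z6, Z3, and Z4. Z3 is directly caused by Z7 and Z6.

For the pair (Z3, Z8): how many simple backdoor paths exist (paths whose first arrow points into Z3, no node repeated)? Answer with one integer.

2

A backdoor path from Z3 to Z8 is any simple undirected path whose first edge points into Z3 (i.e. leaves Z3 via a parent).
Parents of Z3: {Z6, Z7}.
Enumerating:
  P1: Z3 <- Z6 -> Z4 -> Z8
  P2: Z3 <- Z6 -> Z8
That exhausts the simple backdoor paths. Count: 2.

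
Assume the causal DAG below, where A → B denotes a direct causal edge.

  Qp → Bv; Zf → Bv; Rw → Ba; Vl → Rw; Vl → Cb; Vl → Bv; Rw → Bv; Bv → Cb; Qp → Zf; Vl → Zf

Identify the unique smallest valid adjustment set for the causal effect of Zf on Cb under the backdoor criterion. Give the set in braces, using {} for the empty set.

{Qp, Vl}

Variables eligible for adjustment (non-descendants of Zf, excluding Zf and Cb): {Ba, Qp, Rw, Vl}.
Backdoor paths from Zf to Cb:
  P1: Zf <- Vl -> Rw -> Bv -> Cb
  P2: Zf <- Vl -> Bv -> Cb
  P3: Zf <- Vl -> Cb
  P4: Zf <- Qp -> Bv <- Vl -> Cb
  P5: Zf <- Qp -> Bv <- Rw <- Vl -> Cb
  P6: Zf <- Qp -> Bv -> Cb
The empty set is not sufficient: P1 (Zf <- Vl -> Rw -> Bv -> Cb) has no collider blocking it and no conditioned non-collider, so it is open.
Try {Qp, Vl}:
  P1: blocked at fork node Vl ∈ conditioning set.
  P2: blocked at fork node Vl ∈ conditioning set.
  P3: blocked at fork node Vl ∈ conditioning set.
  P4: blocked at fork node Qp ∈ conditioning set.
  P5: blocked at fork node Qp ∈ conditioning set.
  P6: blocked at fork node Qp ∈ conditioning set.
{Qp, Vl} contains no descendant of Zf and blocks every backdoor path.
Every element of {Qp, Vl} is needed (dropping Qp leaves P6 open; dropping Vl leaves P1 open), so no proper subset is valid.
Among all size-2 subsets of the eligible variables, only {Qp, Vl} blocks every backdoor path, so it is the unique smallest valid adjustment set.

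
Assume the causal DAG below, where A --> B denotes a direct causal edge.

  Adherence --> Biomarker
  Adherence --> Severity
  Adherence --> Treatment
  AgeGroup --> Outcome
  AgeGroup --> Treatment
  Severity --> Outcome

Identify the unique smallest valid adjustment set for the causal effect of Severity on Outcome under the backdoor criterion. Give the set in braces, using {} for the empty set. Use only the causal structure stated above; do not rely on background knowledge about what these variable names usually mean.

Variables eligible for adjustment (non-descendants of Severity, excluding Severity and Outcome): {Adherence, AgeGroup, Biomarker, Treatment}.
Backdoor paths from Severity to Outcome:
  P1: Severity <- Adherence -> Treatment <- AgeGroup -> Outcome
Each backdoor path contains an unconditioned collider, so every path is already blocked with the empty conditioning set:
  P1: blocked at collider Treatment (neither it nor any descendant is in the conditioning set).
The empty set is therefore the unique smallest valid set.

{}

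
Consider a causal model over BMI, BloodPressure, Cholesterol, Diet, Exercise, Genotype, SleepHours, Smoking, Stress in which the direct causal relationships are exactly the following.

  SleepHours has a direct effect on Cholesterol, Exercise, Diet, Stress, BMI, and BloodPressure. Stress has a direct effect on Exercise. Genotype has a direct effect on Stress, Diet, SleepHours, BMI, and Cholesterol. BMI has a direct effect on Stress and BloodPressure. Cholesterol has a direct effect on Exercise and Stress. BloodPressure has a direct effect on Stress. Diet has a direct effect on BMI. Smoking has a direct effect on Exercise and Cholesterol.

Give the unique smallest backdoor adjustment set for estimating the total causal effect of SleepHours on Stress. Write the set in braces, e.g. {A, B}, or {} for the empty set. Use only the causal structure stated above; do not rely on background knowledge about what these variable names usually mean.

Variables eligible for adjustment (non-descendants of SleepHours, excluding SleepHours and Stress): {Genotype, Smoking}.
Backdoor paths from SleepHours to Stress:
  P1: SleepHours <- Genotype -> Diet -> BMI -> BloodPressure -> Stress
  P2: SleepHours <- Genotype -> Diet -> BMI -> Stress
  P3: SleepHours <- Genotype -> BMI -> BloodPressure -> Stress
  P4: SleepHours <- Genotype -> BMI -> Stress
  P5: SleepHours <- Genotype -> Cholesterol <- Smoking -> Exercise <- Stress
  P6: SleepHours <- Genotype -> Cholesterol -> Stress
  P7: SleepHours <- Genotype -> Cholesterol -> Exercise <- Stress
  P8: SleepHours <- Genotype -> Stress
The empty set is not sufficient: P1 (SleepHours <- Genotype -> Diet -> BMI -> BloodPressure -> Stress) has no collider blocking it and no conditioned non-collider, so it is open.
Try {Genotype}:
  P1: blocked at fork node Genotype ∈ conditioning set.
  P2: blocked at fork node Genotype ∈ conditioning set.
  P3: blocked at fork node Genotype ∈ conditioning set.
  P4: blocked at fork node Genotype ∈ conditioning set.
  P5: blocked at fork node Genotype ∈ conditioning set.
  P6: blocked at fork node Genotype ∈ conditioning set.
  P7: blocked at fork node Genotype ∈ conditioning set.
  P8: blocked at fork node Genotype ∈ conditioning set.
{Genotype} contains no descendant of SleepHours and blocks every backdoor path.
No other singleton works — e.g. {Smoking} leaves P1 open — so {Genotype} is the unique smallest valid adjustment set.

{Genotype}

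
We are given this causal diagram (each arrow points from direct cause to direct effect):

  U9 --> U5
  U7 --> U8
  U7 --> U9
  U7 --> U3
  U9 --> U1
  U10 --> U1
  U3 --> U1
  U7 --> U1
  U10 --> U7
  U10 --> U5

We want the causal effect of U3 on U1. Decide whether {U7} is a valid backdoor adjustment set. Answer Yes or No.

Backdoor paths from U3 to U1 (paths whose first edge points into U3):
  P1: U3 <- U7 <- U10 -> U5 <- U9 -> U1
  P2: U3 <- U7 <- U10 -> U1
  P3: U3 <- U7 -> U9 -> U5 <- U10 -> U1
  P4: U3 <- U7 -> U9 -> U1
  P5: U3 <- U7 -> U1
Condition 1 (no descendant of U3 in the set): holds — descendants of U3 are {U1}; none are in {U7}.
Condition 2 (every backdoor path blocked by {U7}):
  P1: blocked at chain node U7 ∈ conditioning set.
  P2: blocked at chain node U7 ∈ conditioning set.
  P3: blocked at fork node U7 ∈ conditioning set.
  P4: blocked at fork node U7 ∈ conditioning set.
  P5: blocked at fork node U7 ∈ conditioning set.
{U7} satisfies the backdoor criterion.

Yes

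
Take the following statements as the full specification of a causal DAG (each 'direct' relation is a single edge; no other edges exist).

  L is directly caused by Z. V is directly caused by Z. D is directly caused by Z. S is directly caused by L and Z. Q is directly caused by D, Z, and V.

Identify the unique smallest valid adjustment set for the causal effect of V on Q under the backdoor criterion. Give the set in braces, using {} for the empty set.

{Z}

Variables eligible for adjustment (non-descendants of V, excluding V and Q): {D, L, S, Z}.
Backdoor paths from V to Q:
  P1: V <- Z -> D -> Q
  P2: V <- Z -> Q
The empty set is not sufficient: P1 (V <- Z -> D -> Q) has no collider blocking it and no conditioned non-collider, so it is open.
Try {Z}:
  P1: blocked at fork node Z ∈ conditioning set.
  P2: blocked at fork node Z ∈ conditioning set.
{Z} contains no descendant of V and blocks every backdoor path.
No other singleton works — e.g. {L} leaves P1 open — so {Z} is the unique smallest valid adjustment set.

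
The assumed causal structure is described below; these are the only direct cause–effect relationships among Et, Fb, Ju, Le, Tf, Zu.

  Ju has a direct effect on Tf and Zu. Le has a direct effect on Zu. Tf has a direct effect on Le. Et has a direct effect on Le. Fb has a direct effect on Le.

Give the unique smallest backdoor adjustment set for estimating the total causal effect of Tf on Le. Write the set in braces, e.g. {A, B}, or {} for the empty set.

{}

Variables eligible for adjustment (non-descendants of Tf, excluding Tf and Le): {Et, Fb, Ju}.
Backdoor paths from Tf to Le:
  P1: Tf <- Ju -> Zu <- Le
Each backdoor path contains an unconditioned collider, so every path is already blocked with the empty conditioning set:
  P1: blocked at collider Zu (neither it nor any descendant is in the conditioning set).
The empty set is therefore the unique smallest valid set.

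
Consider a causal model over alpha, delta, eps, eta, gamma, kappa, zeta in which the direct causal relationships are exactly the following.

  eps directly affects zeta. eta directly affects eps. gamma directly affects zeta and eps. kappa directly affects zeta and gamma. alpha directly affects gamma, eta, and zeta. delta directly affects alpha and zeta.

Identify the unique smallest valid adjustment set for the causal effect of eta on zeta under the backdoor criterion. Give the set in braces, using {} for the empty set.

Variables eligible for adjustment (non-descendants of eta, excluding eta and zeta): {alpha, delta, gamma, kappa}.
Backdoor paths from eta to zeta:
  P1: eta <- alpha <- delta -> zeta
  P2: eta <- alpha -> gamma <- kappa -> zeta
  P3: eta <- alpha -> gamma -> eps -> zeta
  P4: eta <- alpha -> gamma -> zeta
  P5: eta <- alpha -> zeta
The empty set is not sufficient: P1 (eta <- alpha <- delta -> zeta) has no collider blocking it and no conditioned non-collider, so it is open.
Try {alpha}:
  P1: blocked at chain node alpha ∈ conditioning set.
  P2: blocked at fork node alpha ∈ conditioning set.
  P3: blocked at fork node alpha ∈ conditioning set.
  P4: blocked at fork node alpha ∈ conditioning set.
  P5: blocked at fork node alpha ∈ conditioning set.
{alpha} contains no descendant of eta and blocks every backdoor path.
No other singleton works — e.g. {delta} leaves P3 open — so {alpha} is the unique smallest valid adjustment set.

{alpha}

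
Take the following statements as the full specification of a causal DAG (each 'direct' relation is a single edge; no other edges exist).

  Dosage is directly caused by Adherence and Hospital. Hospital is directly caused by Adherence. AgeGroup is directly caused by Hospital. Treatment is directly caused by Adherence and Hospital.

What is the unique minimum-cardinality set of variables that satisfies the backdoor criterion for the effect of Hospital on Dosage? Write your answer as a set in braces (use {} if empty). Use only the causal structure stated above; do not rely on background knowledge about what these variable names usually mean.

{Adherence}

Variables eligible for adjustment (non-descendants of Hospital, excluding Hospital and Dosage): {Adherence}.
Backdoor paths from Hospital to Dosage:
  P1: Hospital <- Adherence -> Dosage
The empty set is not sufficient: P1 (Hospital <- Adherence -> Dosage) has no collider blocking it and no conditioned non-collider, so it is open.
Try {Adherence}:
  P1: blocked at fork node Adherence ∈ conditioning set.
{Adherence} contains no descendant of Hospital and blocks every backdoor path.
{Adherence} is the unique smallest valid adjustment set.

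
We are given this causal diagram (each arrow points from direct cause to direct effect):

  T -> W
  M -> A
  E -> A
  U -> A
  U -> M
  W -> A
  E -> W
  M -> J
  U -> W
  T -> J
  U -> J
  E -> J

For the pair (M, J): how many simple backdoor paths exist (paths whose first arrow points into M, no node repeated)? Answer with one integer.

A backdoor path from M to J is any simple undirected path whose first edge points into M (i.e. leaves M via a parent).
Parents of M: {U}.
Enumerating:
  P1: M <- U -> W <- E -> J
  P2: M <- U -> W <- T -> J
  P3: M <- U -> W -> A <- E -> J
  P4: M <- U -> A <- E -> W <- T -> J
  P5: M <- U -> A <- E -> J
  P6: M <- U -> A <- W <- E -> J
  P7: M <- U -> A <- W <- T -> J
  P8: M <- U -> J
That exhausts the simple backdoor paths. Count: 8.

8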